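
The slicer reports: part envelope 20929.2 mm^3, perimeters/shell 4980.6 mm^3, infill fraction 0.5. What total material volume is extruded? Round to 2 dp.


V_infill = (20929.2 - 4980.6) * 0.5 = 7974.3
V_total = 4980.6 + 7974.3 = 12954.9 mm^3


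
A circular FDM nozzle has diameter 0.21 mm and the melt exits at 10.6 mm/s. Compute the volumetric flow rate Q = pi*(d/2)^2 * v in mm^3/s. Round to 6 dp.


A = pi*(0.21/2)^2 = 0.03463606 mm^2
Q = 0.03463606 * 10.6 = 0.367142 mm^3/s


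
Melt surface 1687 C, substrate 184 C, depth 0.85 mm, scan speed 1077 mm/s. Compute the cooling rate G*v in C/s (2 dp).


G = (1687-184)/0.85 = 1768.23529412 C/mm
CR = 1768.23529412 * 1077 = 1904389.41 C/s


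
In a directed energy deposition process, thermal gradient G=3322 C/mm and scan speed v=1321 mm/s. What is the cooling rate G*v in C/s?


CR = 3322 * 1321 = 4388362 C/s


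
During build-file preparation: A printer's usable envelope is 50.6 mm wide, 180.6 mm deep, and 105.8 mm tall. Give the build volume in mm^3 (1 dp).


V = 50.6 * 180.6 * 105.8 = 966838.5 mm^3


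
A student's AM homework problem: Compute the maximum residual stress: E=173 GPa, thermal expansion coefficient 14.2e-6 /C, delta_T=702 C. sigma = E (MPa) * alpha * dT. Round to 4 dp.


sigma = 173*1000 * 14.2e-6 * 702 = 1724.5332 MPa


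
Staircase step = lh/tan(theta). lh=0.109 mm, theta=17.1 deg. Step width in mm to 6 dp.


step = 0.109 / tan(17.1) = 0.35431 mm


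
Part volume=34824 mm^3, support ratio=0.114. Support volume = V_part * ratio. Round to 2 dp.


V_support = 34824 * 0.114 = 3969.94 mm^3


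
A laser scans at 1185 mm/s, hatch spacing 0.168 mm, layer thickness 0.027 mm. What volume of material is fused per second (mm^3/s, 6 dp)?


Rate = 1185 * 0.168 * 0.027 = 5.37516 mm^3/s


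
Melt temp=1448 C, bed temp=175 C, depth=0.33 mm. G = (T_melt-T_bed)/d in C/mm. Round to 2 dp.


G = (1448-175)/0.33 = 3857.58 C/mm


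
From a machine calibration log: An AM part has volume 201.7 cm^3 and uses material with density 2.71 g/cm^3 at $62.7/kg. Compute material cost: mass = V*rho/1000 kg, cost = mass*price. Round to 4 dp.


Mass = 201.7*2.71/1000 = 0.546607 kg
Cost = 0.546607 * 62.7 = 34.2723 $


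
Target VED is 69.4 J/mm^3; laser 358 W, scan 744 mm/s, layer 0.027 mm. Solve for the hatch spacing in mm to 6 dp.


h = 358 / (69.4*744*0.027) = 0.256795 mm


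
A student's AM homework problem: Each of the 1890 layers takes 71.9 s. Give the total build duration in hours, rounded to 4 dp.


t = 1890 * 71.9 / 3600 = 37.7475 hrs


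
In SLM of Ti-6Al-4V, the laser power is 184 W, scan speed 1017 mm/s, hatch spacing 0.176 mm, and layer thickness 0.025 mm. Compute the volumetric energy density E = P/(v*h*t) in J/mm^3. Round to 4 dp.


E = 184 / (1017*0.176*0.025) = 41.1192 J/mm^3


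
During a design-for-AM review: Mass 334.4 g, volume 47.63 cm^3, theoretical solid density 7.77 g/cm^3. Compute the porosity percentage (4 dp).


rho_part = 334.4 / 47.63 = 7.02078522 g/cm^3
Porosity = (1 - 7.02078522/7.77)*100 = 9.6424 %


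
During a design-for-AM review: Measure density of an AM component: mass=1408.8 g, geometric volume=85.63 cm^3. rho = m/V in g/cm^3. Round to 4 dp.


rho = 1408.8 / 85.63 = 16.4522 g/cm^3


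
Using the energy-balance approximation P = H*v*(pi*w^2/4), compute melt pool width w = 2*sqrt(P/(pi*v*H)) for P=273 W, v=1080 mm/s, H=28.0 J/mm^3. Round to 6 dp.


w = 2*sqrt(273/(pi*1080*28.0)) = 0.107213 mm


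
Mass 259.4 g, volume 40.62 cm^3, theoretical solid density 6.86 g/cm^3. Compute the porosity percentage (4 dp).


rho_part = 259.4 / 40.62 = 6.38601674 g/cm^3
Porosity = (1 - 6.38601674/6.86)*100 = 6.9094 %


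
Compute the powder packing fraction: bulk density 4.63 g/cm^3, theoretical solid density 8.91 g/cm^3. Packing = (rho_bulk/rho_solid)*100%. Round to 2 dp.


Packing = (4.63/8.91)*100 = 51.96 %


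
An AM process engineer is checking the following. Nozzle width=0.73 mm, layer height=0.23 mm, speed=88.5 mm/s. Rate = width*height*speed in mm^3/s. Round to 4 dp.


Rate = 0.73 * 0.23 * 88.5 = 14.8592 mm^3/s


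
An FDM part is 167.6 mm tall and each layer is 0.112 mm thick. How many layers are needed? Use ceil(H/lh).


Layers = ceil(167.6/0.112) = 1497


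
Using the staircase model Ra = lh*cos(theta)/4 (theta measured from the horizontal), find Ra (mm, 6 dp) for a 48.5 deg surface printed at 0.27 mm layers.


Ra = 0.27 * cos(48.5) / 4 = 0.044727 mm


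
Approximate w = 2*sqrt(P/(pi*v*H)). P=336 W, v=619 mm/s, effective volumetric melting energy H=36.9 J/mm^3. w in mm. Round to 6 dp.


w = 2*sqrt(336/(pi*619*36.9)) = 0.136857 mm


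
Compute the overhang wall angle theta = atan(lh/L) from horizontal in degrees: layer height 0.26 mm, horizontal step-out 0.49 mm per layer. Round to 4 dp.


angle = atan(0.26/0.49) = 27.951 degrees


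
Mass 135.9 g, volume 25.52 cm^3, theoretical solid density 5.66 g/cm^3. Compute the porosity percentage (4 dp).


rho_part = 135.9 / 25.52 = 5.32523511 g/cm^3
Porosity = (1 - 5.32523511/5.66)*100 = 5.9146 %


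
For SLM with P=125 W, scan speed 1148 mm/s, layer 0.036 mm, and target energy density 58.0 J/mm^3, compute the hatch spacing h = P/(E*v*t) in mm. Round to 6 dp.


h = 125 / (58.0*1148*0.036) = 0.052148 mm


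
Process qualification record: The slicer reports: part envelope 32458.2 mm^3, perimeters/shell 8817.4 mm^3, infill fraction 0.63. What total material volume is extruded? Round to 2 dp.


V_infill = (32458.2 - 8817.4) * 0.63 = 14893.7
V_total = 8817.4 + 14893.7 = 23711.1 mm^3


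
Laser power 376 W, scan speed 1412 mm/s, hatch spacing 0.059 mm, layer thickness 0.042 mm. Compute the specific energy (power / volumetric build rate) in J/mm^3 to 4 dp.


Build rate = 1412 * 0.059 * 0.042 = 3.498936 mm^3/s
SE = 376 / 3.498936 = 107.4612 J/mm^3


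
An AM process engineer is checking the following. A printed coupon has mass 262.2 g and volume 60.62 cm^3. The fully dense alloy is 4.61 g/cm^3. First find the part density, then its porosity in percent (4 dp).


rho_part = 262.2 / 60.62 = 4.32530518 g/cm^3
Porosity = (1 - 4.32530518/4.61)*100 = 6.1756 %


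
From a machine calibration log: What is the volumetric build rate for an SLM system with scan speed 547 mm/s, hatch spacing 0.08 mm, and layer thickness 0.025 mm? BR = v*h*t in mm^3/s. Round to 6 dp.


Rate = 547 * 0.08 * 0.025 = 1.094 mm^3/s


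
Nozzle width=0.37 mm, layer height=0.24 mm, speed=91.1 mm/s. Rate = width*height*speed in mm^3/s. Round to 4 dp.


Rate = 0.37 * 0.24 * 91.1 = 8.0897 mm^3/s


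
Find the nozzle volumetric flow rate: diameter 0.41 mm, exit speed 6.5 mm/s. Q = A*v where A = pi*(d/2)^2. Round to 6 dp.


A = pi*(0.41/2)^2 = 0.13202543 mm^2
Q = 0.13202543 * 6.5 = 0.858165 mm^3/s


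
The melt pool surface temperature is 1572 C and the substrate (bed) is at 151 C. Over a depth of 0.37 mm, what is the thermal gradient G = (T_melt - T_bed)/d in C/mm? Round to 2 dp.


G = (1572-151)/0.37 = 3840.54 C/mm


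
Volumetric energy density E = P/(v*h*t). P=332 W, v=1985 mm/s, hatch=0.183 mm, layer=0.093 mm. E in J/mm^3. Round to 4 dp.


E = 332 / (1985*0.183*0.093) = 9.8275 J/mm^3


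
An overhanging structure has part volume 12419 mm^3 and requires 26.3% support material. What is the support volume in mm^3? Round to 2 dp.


V_support = 12419 * 0.263 = 3266.2 mm^3


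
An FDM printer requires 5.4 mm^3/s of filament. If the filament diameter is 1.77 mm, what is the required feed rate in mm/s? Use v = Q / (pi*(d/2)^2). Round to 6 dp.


A = pi*(1.77/2)^2 = 2.460574
v = 5.4 / 2.460574 = 2.19461 mm/s


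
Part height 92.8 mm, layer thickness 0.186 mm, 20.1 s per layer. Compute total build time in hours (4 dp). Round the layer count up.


Layers = ceil(92.8/0.186) = 499
t = 499 * 20.1 / 3600 = 2.7861 hrs


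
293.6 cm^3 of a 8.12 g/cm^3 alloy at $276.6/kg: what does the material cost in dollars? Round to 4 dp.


Mass = 293.6*8.12/1000 = 2.384032 kg
Cost = 2.384032 * 276.6 = 659.4233 $


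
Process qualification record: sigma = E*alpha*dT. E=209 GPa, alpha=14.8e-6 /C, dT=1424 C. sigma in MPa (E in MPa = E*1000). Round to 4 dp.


sigma = 209*1000 * 14.8e-6 * 1424 = 4404.7168 MPa


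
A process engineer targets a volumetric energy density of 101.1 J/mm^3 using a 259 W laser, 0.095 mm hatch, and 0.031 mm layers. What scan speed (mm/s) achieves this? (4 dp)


v = 259 / (101.1*0.095*0.031) = 869.8879 mm/s


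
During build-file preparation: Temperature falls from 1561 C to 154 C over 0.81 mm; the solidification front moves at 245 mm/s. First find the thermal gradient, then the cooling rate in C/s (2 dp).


G = (1561-154)/0.81 = 1737.03703704 C/mm
CR = 1737.03703704 * 245 = 425574.07 C/s


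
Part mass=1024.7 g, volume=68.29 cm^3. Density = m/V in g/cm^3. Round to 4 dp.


rho = 1024.7 / 68.29 = 15.0051 g/cm^3


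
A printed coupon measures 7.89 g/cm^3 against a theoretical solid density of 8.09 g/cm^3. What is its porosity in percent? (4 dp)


Porosity = (1-7.89/8.09)*100 = 2.4722 %


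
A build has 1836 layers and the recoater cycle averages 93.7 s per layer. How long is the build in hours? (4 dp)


t = 1836 * 93.7 / 3600 = 47.787 hrs


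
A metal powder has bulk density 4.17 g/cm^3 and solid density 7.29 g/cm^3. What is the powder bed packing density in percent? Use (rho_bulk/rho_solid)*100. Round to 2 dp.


Packing = (4.17/7.29)*100 = 57.2 %


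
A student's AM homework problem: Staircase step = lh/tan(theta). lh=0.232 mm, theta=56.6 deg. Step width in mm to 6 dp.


step = 0.232 / tan(56.6) = 0.152976 mm


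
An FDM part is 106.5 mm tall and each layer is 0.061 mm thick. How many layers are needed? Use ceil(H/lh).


Layers = ceil(106.5/0.061) = 1746


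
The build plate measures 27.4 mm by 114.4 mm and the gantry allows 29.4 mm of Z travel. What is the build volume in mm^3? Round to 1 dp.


V = 27.4 * 114.4 * 29.4 = 92156.1 mm^3


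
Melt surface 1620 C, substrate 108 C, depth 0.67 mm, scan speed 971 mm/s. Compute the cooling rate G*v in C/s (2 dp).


G = (1620-108)/0.67 = 2256.71641791 C/mm
CR = 2256.71641791 * 971 = 2191271.64 C/s


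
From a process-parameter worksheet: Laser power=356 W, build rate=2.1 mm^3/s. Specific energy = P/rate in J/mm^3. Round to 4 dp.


SE = 356 / 2.1 = 169.5238 J/mm^3


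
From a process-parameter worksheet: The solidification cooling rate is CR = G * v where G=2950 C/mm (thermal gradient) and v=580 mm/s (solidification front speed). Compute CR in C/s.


CR = 2950 * 580 = 1711000 C/s


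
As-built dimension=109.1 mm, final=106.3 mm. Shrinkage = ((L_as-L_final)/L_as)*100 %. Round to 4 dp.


Shrinkage = ((109.1-106.3)/109.1)*100 = 2.5665 %


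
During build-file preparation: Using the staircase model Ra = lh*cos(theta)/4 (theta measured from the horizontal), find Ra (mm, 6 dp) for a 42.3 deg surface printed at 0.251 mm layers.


Ra = 0.251 * cos(42.3) / 4 = 0.046412 mm


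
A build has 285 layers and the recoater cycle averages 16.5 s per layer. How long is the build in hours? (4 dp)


t = 285 * 16.5 / 3600 = 1.3063 hrs


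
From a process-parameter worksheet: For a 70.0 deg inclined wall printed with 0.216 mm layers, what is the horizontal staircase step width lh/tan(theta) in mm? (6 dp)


step = 0.216 / tan(70.0) = 0.078618 mm


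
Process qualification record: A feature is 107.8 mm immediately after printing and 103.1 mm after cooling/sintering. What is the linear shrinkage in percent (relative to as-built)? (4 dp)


Shrinkage = ((107.8-103.1)/107.8)*100 = 4.3599 %


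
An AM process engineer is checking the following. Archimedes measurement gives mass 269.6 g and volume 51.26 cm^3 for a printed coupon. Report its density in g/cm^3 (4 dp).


rho = 269.6 / 51.26 = 5.2595 g/cm^3


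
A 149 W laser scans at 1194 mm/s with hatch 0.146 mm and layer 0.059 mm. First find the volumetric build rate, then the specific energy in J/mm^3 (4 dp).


Build rate = 1194 * 0.146 * 0.059 = 10.285116 mm^3/s
SE = 149 / 10.285116 = 14.487 J/mm^3


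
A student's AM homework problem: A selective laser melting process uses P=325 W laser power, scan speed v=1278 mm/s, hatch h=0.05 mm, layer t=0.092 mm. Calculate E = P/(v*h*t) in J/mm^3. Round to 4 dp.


E = 325 / (1278*0.05*0.092) = 55.2834 J/mm^3


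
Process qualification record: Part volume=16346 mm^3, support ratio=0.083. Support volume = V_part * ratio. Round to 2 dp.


V_support = 16346 * 0.083 = 1356.72 mm^3


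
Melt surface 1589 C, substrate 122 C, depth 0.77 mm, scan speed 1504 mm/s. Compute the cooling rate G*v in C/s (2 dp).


G = (1589-122)/0.77 = 1905.19480519 C/mm
CR = 1905.19480519 * 1504 = 2865412.99 C/s


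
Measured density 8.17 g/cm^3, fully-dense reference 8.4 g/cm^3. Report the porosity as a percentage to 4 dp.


Porosity = (1-8.17/8.4)*100 = 2.7381 %


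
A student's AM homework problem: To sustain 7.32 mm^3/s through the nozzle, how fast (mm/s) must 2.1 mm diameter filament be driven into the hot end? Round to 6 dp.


A = pi*(2.1/2)^2 = 3.463606
v = 7.32 / 3.463606 = 2.113404 mm/s


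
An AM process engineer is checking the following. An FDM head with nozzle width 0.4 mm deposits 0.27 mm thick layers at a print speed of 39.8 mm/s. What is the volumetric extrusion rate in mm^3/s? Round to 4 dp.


Rate = 0.4 * 0.27 * 39.8 = 4.2984 mm^3/s


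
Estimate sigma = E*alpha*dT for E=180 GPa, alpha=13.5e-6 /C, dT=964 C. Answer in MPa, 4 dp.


sigma = 180*1000 * 13.5e-6 * 964 = 2342.52 MPa


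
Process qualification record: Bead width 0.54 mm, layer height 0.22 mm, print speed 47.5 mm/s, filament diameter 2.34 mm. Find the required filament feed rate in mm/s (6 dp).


Q = 0.54 * 0.22 * 47.5 = 5.643 mm^3/s
A_fil = pi*(2.34/2)^2 = 4.30052618 mm^2
v_feed = 5.643 / 4.30052618 = 1.312165 mm/s


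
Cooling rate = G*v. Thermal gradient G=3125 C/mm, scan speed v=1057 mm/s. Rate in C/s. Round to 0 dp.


CR = 3125 * 1057 = 3303125 C/s


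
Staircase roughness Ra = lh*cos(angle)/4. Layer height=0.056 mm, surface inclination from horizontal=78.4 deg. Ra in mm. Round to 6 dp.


Ra = 0.056 * cos(78.4) / 4 = 0.002815 mm


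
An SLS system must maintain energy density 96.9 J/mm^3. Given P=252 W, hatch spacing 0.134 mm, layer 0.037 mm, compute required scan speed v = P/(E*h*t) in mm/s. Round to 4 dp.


v = 252 / (96.9*0.134*0.037) = 524.5299 mm/s


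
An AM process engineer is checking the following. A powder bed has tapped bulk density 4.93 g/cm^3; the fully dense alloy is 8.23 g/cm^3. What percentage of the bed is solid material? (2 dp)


Packing = (4.93/8.23)*100 = 59.9 %


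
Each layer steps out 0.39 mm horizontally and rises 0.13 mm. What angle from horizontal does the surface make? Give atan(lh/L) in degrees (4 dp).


angle = atan(0.13/0.39) = 18.4349 degrees


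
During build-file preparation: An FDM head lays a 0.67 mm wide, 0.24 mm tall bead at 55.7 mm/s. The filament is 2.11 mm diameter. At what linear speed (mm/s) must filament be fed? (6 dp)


Q = 0.67 * 0.24 * 55.7 = 8.95656 mm^3/s
A_fil = pi*(2.11/2)^2 = 3.49667116 mm^2
v_feed = 8.95656 / 3.49667116 = 2.561453 mm/s


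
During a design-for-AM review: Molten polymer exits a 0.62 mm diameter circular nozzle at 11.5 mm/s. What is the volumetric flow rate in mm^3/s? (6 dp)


A = pi*(0.62/2)^2 = 0.30190705 mm^2
Q = 0.30190705 * 11.5 = 3.471931 mm^3/s


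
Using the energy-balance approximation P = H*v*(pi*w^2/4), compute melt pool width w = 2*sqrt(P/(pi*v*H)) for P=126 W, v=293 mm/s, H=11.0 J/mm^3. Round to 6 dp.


w = 2*sqrt(126/(pi*293*11.0)) = 0.223105 mm


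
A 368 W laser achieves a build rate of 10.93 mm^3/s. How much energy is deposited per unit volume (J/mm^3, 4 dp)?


SE = 368 / 10.93 = 33.6688 J/mm^3


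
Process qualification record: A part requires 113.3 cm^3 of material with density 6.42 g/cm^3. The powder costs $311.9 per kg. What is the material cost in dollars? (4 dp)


Mass = 113.3*6.42/1000 = 0.727386 kg
Cost = 0.727386 * 311.9 = 226.8717 $


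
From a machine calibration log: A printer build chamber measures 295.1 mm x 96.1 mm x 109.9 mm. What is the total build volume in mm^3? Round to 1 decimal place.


V = 295.1 * 96.1 * 109.9 = 3116666.2 mm^3


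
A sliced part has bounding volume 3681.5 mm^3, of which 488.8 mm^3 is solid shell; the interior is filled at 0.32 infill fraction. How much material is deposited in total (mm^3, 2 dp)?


V_infill = (3681.5 - 488.8) * 0.32 = 1021.66
V_total = 488.8 + 1021.66 = 1510.46 mm^3


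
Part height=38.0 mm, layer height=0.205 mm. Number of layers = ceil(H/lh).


Layers = ceil(38.0/0.205) = 186


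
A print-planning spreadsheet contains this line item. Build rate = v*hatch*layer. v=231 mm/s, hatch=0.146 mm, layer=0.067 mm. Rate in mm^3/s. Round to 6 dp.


Rate = 231 * 0.146 * 0.067 = 2.259642 mm^3/s


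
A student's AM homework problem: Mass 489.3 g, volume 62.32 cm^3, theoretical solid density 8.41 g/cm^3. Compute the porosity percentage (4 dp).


rho_part = 489.3 / 62.32 = 7.85141207 g/cm^3
Porosity = (1 - 7.85141207/8.41)*100 = 6.6419 %


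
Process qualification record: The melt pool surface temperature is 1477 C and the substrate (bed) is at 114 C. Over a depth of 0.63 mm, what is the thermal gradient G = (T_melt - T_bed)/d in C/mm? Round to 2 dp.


G = (1477-114)/0.63 = 2163.49 C/mm


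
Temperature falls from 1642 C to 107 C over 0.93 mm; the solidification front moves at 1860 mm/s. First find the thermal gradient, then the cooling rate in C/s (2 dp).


G = (1642-107)/0.93 = 1650.53763441 C/mm
CR = 1650.53763441 * 1860 = 3070000.0 C/s


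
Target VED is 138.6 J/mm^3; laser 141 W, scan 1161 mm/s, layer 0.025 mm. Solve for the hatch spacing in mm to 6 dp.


h = 141 / (138.6*1161*0.025) = 0.03505 mm


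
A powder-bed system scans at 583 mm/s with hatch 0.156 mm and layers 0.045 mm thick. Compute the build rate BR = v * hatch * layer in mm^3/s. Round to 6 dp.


Rate = 583 * 0.156 * 0.045 = 4.09266 mm^3/s


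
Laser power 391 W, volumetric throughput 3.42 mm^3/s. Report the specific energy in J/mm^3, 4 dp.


SE = 391 / 3.42 = 114.3275 J/mm^3


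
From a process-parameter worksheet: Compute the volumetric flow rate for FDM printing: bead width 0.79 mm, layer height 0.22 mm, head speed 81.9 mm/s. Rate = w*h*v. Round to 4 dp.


Rate = 0.79 * 0.22 * 81.9 = 14.2342 mm^3/s


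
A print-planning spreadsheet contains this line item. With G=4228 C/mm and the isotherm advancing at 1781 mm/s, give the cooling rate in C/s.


CR = 4228 * 1781 = 7530068 C/s


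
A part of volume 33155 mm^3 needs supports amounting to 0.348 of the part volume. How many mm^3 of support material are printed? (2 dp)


V_support = 33155 * 0.348 = 11537.94 mm^3


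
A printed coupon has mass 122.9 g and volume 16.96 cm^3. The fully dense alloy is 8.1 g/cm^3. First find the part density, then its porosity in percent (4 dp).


rho_part = 122.9 / 16.96 = 7.24646226 g/cm^3
Porosity = (1 - 7.24646226/8.1)*100 = 10.5375 %


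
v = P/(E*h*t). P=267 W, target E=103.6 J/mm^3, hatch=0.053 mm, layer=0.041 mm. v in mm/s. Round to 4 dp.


v = 267 / (103.6*0.053*0.041) = 1186.0194 mm/s


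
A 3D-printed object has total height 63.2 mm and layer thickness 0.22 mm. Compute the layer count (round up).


Layers = ceil(63.2/0.22) = 288


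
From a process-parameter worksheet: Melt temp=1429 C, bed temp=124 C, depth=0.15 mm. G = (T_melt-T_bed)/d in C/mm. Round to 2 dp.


G = (1429-124)/0.15 = 8700.0 C/mm


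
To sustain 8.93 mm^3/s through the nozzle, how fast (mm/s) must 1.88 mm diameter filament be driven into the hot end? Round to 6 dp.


A = pi*(1.88/2)^2 = 2.775911
v = 8.93 / 2.775911 = 3.216962 mm/s


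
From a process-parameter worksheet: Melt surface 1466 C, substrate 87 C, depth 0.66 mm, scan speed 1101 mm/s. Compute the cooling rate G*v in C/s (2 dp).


G = (1466-87)/0.66 = 2089.39393939 C/mm
CR = 2089.39393939 * 1101 = 2300422.73 C/s


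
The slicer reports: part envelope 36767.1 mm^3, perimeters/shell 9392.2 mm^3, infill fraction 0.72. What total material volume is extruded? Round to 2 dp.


V_infill = (36767.1 - 9392.2) * 0.72 = 19709.93
V_total = 9392.2 + 19709.93 = 29102.13 mm^3


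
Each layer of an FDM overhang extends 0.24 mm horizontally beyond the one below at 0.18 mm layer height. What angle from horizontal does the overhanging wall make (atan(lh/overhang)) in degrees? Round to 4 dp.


angle = atan(0.18/0.24) = 36.8699 degrees


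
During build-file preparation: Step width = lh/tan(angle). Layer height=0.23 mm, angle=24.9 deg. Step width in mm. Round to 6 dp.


step = 0.23 / tan(24.9) = 0.495493 mm


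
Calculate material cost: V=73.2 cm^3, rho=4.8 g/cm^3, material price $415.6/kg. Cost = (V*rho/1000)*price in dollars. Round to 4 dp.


Mass = 73.2*4.8/1000 = 0.35136 kg
Cost = 0.35136 * 415.6 = 146.0252 $


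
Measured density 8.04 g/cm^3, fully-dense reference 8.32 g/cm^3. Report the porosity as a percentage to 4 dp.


Porosity = (1-8.04/8.32)*100 = 3.3654 %


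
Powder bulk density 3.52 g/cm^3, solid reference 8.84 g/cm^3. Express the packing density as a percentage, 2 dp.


Packing = (3.52/8.84)*100 = 39.82 %


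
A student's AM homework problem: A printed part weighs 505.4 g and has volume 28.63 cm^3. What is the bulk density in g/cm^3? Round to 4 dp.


rho = 505.4 / 28.63 = 17.6528 g/cm^3


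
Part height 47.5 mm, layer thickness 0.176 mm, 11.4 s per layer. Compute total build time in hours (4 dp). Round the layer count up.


Layers = ceil(47.5/0.176) = 270
t = 270 * 11.4 / 3600 = 0.855 hrs


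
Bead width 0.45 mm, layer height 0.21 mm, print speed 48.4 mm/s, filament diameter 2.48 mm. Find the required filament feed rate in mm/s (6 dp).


Q = 0.45 * 0.21 * 48.4 = 4.5738 mm^3/s
A_fil = pi*(2.48/2)^2 = 4.83051286 mm^2
v_feed = 4.5738 / 4.83051286 = 0.946856 mm/s


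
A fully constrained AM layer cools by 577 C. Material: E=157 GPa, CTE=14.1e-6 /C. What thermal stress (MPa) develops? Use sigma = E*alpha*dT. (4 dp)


sigma = 157*1000 * 14.1e-6 * 577 = 1277.3049 MPa


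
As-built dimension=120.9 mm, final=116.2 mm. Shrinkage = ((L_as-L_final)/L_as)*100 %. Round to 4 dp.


Shrinkage = ((120.9-116.2)/120.9)*100 = 3.8875 %


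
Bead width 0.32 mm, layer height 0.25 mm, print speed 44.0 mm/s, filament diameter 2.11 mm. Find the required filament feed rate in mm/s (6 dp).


Q = 0.32 * 0.25 * 44.0 = 3.52 mm^3/s
A_fil = pi*(2.11/2)^2 = 3.49667116 mm^2
v_feed = 3.52 / 3.49667116 = 1.006672 mm/s


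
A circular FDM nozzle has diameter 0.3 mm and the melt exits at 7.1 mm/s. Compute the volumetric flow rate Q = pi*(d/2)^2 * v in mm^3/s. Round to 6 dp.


A = pi*(0.3/2)^2 = 0.07068583 mm^2
Q = 0.07068583 * 7.1 = 0.501869 mm^3/s


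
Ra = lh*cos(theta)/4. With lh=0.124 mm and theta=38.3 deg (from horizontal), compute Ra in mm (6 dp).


Ra = 0.124 * cos(38.3) / 4 = 0.024328 mm


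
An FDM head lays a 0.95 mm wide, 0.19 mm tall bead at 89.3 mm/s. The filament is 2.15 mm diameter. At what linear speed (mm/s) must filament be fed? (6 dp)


Q = 0.95 * 0.19 * 89.3 = 16.11865 mm^3/s
A_fil = pi*(2.15/2)^2 = 3.63050301 mm^2
v_feed = 16.11865 / 3.63050301 = 4.439784 mm/s


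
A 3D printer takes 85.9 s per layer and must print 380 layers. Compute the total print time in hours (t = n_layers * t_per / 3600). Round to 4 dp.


t = 380 * 85.9 / 3600 = 9.0672 hrs


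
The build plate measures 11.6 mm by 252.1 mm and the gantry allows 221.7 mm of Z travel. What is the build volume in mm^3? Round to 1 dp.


V = 11.6 * 252.1 * 221.7 = 648330.6 mm^3


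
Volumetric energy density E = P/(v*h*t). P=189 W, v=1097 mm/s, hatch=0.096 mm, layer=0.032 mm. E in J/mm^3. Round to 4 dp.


E = 189 / (1097*0.096*0.032) = 56.0834 J/mm^3


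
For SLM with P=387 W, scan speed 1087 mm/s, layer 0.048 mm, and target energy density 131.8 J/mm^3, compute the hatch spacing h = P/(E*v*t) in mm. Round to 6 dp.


h = 387 / (131.8*1087*0.048) = 0.056276 mm


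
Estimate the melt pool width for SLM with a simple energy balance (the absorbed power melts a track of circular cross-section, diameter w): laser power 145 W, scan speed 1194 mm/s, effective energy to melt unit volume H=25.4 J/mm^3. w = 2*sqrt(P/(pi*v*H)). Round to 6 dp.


w = 2*sqrt(145/(pi*1194*25.4)) = 0.078023 mm


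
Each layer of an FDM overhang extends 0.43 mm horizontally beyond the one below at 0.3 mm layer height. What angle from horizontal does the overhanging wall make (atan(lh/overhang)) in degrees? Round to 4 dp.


angle = atan(0.3/0.43) = 34.9025 degrees


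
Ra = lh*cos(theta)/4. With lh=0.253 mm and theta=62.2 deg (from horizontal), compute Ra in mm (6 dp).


Ra = 0.253 * cos(62.2) / 4 = 0.029499 mm


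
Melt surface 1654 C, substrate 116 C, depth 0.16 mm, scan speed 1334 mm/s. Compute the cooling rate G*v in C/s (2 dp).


G = (1654-116)/0.16 = 9612.5 C/mm
CR = 9612.5 * 1334 = 12823075.0 C/s


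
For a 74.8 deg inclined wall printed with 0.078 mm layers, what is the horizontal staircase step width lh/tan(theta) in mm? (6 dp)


step = 0.078 / tan(74.8) = 0.021192 mm


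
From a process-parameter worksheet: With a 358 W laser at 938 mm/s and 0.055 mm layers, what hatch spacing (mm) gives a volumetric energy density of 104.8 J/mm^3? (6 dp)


h = 358 / (104.8*938*0.055) = 0.066215 mm


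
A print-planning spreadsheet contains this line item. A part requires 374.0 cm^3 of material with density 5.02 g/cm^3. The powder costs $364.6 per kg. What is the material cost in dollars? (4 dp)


Mass = 374.0*5.02/1000 = 1.87748 kg
Cost = 1.87748 * 364.6 = 684.5292 $


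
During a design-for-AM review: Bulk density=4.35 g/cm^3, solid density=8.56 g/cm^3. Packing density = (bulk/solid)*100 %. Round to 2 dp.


Packing = (4.35/8.56)*100 = 50.82 %


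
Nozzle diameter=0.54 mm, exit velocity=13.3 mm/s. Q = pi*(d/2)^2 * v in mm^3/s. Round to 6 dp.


A = pi*(0.54/2)^2 = 0.2290221 mm^2
Q = 0.2290221 * 13.3 = 3.045994 mm^3/s


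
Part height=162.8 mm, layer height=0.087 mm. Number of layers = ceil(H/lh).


Layers = ceil(162.8/0.087) = 1872


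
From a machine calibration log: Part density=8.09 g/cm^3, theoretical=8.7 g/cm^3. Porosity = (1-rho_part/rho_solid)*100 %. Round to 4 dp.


Porosity = (1-8.09/8.7)*100 = 7.0115 %


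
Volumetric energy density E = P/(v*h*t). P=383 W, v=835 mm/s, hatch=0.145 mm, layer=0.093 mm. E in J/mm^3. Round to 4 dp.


E = 383 / (835*0.145*0.093) = 34.0143 J/mm^3


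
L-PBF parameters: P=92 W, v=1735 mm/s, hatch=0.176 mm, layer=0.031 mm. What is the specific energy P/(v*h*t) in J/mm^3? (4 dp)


Build rate = 1735 * 0.176 * 0.031 = 9.46616 mm^3/s
SE = 92 / 9.46616 = 9.7188 J/mm^3


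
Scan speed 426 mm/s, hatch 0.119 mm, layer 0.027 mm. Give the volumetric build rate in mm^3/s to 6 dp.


Rate = 426 * 0.119 * 0.027 = 1.368738 mm^3/s


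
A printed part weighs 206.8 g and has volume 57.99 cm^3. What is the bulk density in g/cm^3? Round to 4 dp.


rho = 206.8 / 57.99 = 3.5661 g/cm^3


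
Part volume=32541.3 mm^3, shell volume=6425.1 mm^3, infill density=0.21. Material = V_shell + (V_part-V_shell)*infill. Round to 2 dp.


V_infill = (32541.3 - 6425.1) * 0.21 = 5484.4
V_total = 6425.1 + 5484.4 = 11909.5 mm^3


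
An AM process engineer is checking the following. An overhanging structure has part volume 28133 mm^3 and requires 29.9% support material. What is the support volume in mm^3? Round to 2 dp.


V_support = 28133 * 0.299 = 8411.77 mm^3


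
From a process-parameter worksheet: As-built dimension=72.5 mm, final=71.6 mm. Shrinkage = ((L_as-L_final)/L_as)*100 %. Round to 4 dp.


Shrinkage = ((72.5-71.6)/72.5)*100 = 1.2414 %


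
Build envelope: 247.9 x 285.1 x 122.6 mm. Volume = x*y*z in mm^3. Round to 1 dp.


V = 247.9 * 285.1 * 122.6 = 8664913.2 mm^3


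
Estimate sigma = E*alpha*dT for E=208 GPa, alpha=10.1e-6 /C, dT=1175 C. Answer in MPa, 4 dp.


sigma = 208*1000 * 10.1e-6 * 1175 = 2468.44 MPa


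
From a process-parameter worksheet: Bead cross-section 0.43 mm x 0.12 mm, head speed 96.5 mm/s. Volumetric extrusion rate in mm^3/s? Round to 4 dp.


Rate = 0.43 * 0.12 * 96.5 = 4.9794 mm^3/s


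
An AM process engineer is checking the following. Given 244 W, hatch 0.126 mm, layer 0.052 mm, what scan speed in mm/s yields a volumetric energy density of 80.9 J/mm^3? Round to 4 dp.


v = 244 / (80.9*0.126*0.052) = 460.328 mm/s


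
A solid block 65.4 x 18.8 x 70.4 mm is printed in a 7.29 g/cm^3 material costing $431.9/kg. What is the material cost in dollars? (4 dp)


V = 65.4 * 18.8 * 70.4 = 86558.208 mm^3 = 86.558208 cm^3
Mass = 86.558208 * 7.29 / 1000 = 0.63100934 kg
Cost = 0.63100934 * 431.9 = 272.5329 $


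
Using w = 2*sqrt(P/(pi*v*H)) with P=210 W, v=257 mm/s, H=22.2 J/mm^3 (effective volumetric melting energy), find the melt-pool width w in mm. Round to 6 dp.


w = 2*sqrt(210/(pi*257*22.2)) = 0.216482 mm


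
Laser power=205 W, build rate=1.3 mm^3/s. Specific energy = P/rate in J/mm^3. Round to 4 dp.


SE = 205 / 1.3 = 157.6923 J/mm^3


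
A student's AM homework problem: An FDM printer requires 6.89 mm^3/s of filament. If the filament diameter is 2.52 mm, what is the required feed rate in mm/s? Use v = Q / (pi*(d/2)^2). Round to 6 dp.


A = pi*(2.52/2)^2 = 4.987592
v = 6.89 / 4.987592 = 1.381428 mm/s


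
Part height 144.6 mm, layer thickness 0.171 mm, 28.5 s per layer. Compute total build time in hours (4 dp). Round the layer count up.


Layers = ceil(144.6/0.171) = 846
t = 846 * 28.5 / 3600 = 6.6975 hrs


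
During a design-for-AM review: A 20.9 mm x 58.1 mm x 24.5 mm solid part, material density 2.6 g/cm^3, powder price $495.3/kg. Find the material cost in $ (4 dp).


V = 20.9 * 58.1 * 24.5 = 29750.105 mm^3 = 29.750105 cm^3
Mass = 29.750105 * 2.6 / 1000 = 0.07735027 kg
Cost = 0.07735027 * 495.3 = 38.3116 $


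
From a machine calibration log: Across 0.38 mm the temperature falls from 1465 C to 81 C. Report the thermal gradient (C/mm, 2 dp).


G = (1465-81)/0.38 = 3642.11 C/mm


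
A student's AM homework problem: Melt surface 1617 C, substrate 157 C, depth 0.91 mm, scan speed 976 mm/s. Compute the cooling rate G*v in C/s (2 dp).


G = (1617-157)/0.91 = 1604.3956044 C/mm
CR = 1604.3956044 * 976 = 1565890.11 C/s


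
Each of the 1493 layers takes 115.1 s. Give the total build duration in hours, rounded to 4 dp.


t = 1493 * 115.1 / 3600 = 47.7345 hrs


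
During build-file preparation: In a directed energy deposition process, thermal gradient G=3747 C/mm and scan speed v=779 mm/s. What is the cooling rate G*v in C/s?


CR = 3747 * 779 = 2918913 C/s


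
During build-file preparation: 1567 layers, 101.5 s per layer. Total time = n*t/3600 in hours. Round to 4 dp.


t = 1567 * 101.5 / 3600 = 44.1807 hrs


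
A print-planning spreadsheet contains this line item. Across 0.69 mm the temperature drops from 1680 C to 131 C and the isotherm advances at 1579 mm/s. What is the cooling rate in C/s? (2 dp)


G = (1680-131)/0.69 = 2244.92753623 C/mm
CR = 2244.92753623 * 1579 = 3544740.58 C/s


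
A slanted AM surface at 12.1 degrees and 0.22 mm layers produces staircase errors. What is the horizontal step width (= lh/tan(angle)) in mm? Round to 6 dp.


step = 0.22 / tan(12.1) = 1.026208 mm


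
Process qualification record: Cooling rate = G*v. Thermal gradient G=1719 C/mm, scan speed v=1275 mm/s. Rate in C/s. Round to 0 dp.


CR = 1719 * 1275 = 2191725 C/s


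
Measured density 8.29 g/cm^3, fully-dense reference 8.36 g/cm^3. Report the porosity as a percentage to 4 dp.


Porosity = (1-8.29/8.36)*100 = 0.8373 %


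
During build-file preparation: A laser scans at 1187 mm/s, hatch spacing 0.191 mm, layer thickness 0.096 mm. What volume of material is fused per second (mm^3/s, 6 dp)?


Rate = 1187 * 0.191 * 0.096 = 21.764832 mm^3/s


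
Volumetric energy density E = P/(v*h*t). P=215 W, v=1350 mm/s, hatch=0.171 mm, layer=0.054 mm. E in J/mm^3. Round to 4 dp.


E = 215 / (1350*0.171*0.054) = 17.247 J/mm^3


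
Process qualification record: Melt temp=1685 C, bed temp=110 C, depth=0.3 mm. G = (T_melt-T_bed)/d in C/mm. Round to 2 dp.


G = (1685-110)/0.3 = 5250.0 C/mm


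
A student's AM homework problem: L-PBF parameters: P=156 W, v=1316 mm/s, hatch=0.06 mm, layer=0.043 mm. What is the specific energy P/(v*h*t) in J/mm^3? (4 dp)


Build rate = 1316 * 0.06 * 0.043 = 3.39528 mm^3/s
SE = 156 / 3.39528 = 45.9461 J/mm^3


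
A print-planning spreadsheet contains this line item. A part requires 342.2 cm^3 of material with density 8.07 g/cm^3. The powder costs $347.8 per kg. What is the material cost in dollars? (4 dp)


Mass = 342.2*8.07/1000 = 2.761554 kg
Cost = 2.761554 * 347.8 = 960.4685 $


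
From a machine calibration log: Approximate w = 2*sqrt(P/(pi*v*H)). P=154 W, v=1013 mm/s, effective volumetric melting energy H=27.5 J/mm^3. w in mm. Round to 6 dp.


w = 2*sqrt(154/(pi*1013*27.5)) = 0.083897 mm


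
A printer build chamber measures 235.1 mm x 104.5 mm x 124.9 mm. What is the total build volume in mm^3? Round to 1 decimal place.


V = 235.1 * 104.5 * 124.9 = 3068537.0 mm^3


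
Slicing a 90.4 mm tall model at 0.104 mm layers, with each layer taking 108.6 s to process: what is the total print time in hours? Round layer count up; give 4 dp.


Layers = ceil(90.4/0.104) = 870
t = 870 * 108.6 / 3600 = 26.245 hrs


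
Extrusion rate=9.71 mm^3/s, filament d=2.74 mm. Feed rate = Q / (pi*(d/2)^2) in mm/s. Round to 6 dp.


A = pi*(2.74/2)^2 = 5.896455
v = 9.71 / 5.896455 = 1.646752 mm/s


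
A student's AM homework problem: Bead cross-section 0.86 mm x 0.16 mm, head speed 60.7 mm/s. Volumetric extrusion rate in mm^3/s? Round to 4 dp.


Rate = 0.86 * 0.16 * 60.7 = 8.3523 mm^3/s


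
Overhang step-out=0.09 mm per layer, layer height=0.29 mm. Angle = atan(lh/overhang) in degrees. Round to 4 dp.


angle = atan(0.29/0.09) = 72.7585 degrees


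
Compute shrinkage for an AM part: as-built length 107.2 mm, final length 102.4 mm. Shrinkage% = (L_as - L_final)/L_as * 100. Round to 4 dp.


Shrinkage = ((107.2-102.4)/107.2)*100 = 4.4776 %


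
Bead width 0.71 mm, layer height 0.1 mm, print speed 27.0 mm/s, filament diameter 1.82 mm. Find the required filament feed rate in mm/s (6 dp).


Q = 0.71 * 0.1 * 27.0 = 1.917 mm^3/s
A_fil = pi*(1.82/2)^2 = 2.60155288 mm^2
v_feed = 1.917 / 2.60155288 = 0.736868 mm/s


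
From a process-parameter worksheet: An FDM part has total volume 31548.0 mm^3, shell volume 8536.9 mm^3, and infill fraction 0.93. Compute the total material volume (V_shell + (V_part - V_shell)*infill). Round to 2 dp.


V_infill = (31548.0 - 8536.9) * 0.93 = 21400.32
V_total = 8536.9 + 21400.32 = 29937.22 mm^3


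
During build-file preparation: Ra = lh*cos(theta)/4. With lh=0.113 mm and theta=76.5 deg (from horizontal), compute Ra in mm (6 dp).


Ra = 0.113 * cos(76.5) / 4 = 0.006595 mm


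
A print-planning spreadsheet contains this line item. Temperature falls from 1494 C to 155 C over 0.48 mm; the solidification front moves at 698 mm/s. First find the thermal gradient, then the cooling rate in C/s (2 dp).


G = (1494-155)/0.48 = 2789.58333333 C/mm
CR = 2789.58333333 * 698 = 1947129.17 C/s


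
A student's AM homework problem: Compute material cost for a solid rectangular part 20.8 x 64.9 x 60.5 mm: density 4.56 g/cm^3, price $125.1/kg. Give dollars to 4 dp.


V = 20.8 * 64.9 * 60.5 = 81670.16 mm^3 = 81.67016 cm^3
Mass = 81.67016 * 4.56 / 1000 = 0.37241593 kg
Cost = 0.37241593 * 125.1 = 46.5892 $


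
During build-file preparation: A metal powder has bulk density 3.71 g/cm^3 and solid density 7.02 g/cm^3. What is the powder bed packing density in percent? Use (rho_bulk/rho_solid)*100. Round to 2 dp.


Packing = (3.71/7.02)*100 = 52.85 %


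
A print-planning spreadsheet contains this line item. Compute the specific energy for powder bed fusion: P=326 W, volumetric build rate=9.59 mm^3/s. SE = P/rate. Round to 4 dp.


SE = 326 / 9.59 = 33.9937 J/mm^3


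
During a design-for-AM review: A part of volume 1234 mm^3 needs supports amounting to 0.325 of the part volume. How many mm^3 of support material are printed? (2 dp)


V_support = 1234 * 0.325 = 401.05 mm^3


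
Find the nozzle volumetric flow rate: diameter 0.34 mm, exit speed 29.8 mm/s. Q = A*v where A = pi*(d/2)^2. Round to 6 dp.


A = pi*(0.34/2)^2 = 0.09079203 mm^2
Q = 0.09079203 * 29.8 = 2.705602 mm^3/s


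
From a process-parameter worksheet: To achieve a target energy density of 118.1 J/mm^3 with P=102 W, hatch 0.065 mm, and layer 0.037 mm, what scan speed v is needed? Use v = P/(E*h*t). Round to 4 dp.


v = 102 / (118.1*0.065*0.037) = 359.1164 mm/s


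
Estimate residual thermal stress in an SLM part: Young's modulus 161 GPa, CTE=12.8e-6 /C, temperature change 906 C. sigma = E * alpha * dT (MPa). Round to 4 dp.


sigma = 161*1000 * 12.8e-6 * 906 = 1867.0848 MPa


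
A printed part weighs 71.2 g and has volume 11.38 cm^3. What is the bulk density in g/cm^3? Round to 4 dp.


rho = 71.2 / 11.38 = 6.2566 g/cm^3


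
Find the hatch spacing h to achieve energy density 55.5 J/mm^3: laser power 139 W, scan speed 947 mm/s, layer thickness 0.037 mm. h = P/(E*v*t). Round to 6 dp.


h = 139 / (55.5*947*0.037) = 0.071478 mm


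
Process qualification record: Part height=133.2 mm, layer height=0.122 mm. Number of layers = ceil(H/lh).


Layers = ceil(133.2/0.122) = 1092


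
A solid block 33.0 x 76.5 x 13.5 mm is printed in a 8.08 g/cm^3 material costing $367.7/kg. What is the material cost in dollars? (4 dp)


V = 33.0 * 76.5 * 13.5 = 34080.75 mm^3 = 34.08075 cm^3
Mass = 34.08075 * 8.08 / 1000 = 0.27537246 kg
Cost = 0.27537246 * 367.7 = 101.2545 $


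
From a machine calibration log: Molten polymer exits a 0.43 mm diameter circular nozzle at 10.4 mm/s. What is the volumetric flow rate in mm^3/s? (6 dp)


A = pi*(0.43/2)^2 = 0.14522012 mm^2
Q = 0.14522012 * 10.4 = 1.510289 mm^3/s


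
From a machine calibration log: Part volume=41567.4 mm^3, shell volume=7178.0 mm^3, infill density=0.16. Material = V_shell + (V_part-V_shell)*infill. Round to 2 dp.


V_infill = (41567.4 - 7178.0) * 0.16 = 5502.3
V_total = 7178.0 + 5502.3 = 12680.3 mm^3


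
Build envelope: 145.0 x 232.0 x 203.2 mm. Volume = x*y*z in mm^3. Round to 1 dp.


V = 145.0 * 232.0 * 203.2 = 6835648.0 mm^3


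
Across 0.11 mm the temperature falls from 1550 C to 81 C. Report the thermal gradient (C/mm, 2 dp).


G = (1550-81)/0.11 = 13354.55 C/mm


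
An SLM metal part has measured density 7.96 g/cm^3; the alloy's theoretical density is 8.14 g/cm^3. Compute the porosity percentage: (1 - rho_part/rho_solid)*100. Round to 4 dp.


Porosity = (1-7.96/8.14)*100 = 2.2113 %


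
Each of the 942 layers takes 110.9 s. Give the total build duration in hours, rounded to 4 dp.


t = 942 * 110.9 / 3600 = 29.0188 hrs


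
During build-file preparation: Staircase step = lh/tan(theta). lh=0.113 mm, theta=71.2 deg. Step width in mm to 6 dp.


step = 0.113 / tan(71.2) = 0.038468 mm


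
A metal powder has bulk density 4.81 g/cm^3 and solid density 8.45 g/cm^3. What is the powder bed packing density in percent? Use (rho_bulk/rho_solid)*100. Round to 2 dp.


Packing = (4.81/8.45)*100 = 56.92 %


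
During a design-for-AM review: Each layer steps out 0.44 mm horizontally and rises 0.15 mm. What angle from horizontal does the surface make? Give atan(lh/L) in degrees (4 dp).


angle = atan(0.15/0.44) = 18.8247 degrees
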